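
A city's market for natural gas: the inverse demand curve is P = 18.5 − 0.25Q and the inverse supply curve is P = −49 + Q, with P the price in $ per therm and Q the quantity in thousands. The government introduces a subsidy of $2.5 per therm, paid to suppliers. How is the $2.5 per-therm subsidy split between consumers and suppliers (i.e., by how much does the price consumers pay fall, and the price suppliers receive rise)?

Consumers gain $0.5 per therm; suppliers gain $2 per therm.

Rewrite in direct form: Qd = 74 − 4P and Qs = P + 49.
Without the subsidy, 74 − 4P = P + 49 gives 5P = 25, so P* = $5 and Q* = 54.
With a per-unit subsidy paid to suppliers, each receives P + 2.5 per unit sold, so supply becomes Qs = (P + 2.5) + 49.
Solving gives Q = 56 with consumers paying $4.5 and suppliers receiving $7 (the $2.5 wedge).
Gain to consumers: $0.5; to suppliers: $2. (They sum to $2.5.)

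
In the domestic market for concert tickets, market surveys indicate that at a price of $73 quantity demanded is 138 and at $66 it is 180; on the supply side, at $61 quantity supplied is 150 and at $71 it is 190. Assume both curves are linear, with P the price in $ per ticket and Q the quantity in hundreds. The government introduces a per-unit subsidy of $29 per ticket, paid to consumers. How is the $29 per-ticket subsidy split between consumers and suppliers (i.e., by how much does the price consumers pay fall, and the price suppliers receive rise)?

Demand slope: (180 − 138)/(66 − 73) = -6, so Qd = 576 − 6P.
Supply slope: (190 − 150)/(71 − 61) = 4, so Qs = 4P − 94.
Without the subsidy, 576 − 6P = 4P − 94 gives 10P = 670, so P* = $67 and Q* = 174.
With a per-unit subsidy paid to consumers, each effectively pays P − 29, so demand becomes Qd = 576 − 6(P − 29).
New equilibrium: consumers pay $55.4, suppliers receive $84.4, Q = 243.6. (Wedge: Pb − Ps = −29.)
Gain to consumers: $11.6; to suppliers: $17.4. (They sum to $29.)

Consumers gain $11.6 per ticket; suppliers gain $17.4 per ticket.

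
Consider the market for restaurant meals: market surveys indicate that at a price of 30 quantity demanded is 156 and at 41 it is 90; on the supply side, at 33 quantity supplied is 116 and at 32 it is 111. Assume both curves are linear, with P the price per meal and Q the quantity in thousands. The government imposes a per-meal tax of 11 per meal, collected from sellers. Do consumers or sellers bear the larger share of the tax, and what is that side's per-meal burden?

Demand slope: (90 − 156)/(41 − 30) = -6, so Qd = 336 − 6P.
Supply slope: (111 − 116)/(32 − 33) = 5, so Qs = 5P − 49.
Before the tax: set 336 − 6P = 5P − 49 → P* = 35, Q* = 126.
With the tax collected from sellers, supply shifts: Qs = 5(P − 11) − 49.
Solving gives Q = 96 with consumers paying 40 and sellers receiving 29 (the 11 wedge).
Per-meal burden: consumers 5, sellers 6.
Sellers take the larger share because supply is less price-elastic here (demand slope 6 vs supply slope 5).
The less price-elastic side of the market bears the larger share of a per-unit tax.

Sellers bear the larger share: 6 per meal.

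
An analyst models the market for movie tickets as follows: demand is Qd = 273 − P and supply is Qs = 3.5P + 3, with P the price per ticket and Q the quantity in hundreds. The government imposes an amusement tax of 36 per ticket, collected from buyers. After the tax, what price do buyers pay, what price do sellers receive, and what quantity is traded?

Before the tax: set 273 − P = 3.5P + 3 → P* = 60, Q* = 213.
With the tax collected from buyers, demand (in seller-price terms) shifts: Qd = 273 − (P + 36).
Solving gives Q = 185 with buyers paying 88 and sellers receiving 52 (the 36 wedge).
The less price-elastic side of the market bears the larger share of a per-unit tax.

Buyers pay 88; sellers receive 52; quantity = 185.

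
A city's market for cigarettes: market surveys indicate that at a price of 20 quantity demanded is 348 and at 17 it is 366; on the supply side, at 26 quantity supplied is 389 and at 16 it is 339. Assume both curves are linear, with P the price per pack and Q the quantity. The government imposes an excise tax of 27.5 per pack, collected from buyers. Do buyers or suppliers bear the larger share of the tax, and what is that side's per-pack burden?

Demand slope: (366 − 348)/(17 − 20) = -6, so Qd = 468 − 6P.
Supply slope: (339 − 389)/(16 − 26) = 5, so Qs = 5P + 259.
Without the tax, 468 − 6P = 5P + 259 gives 11P = 209, so P* = 19 and Q* = 354.
With the tax collected from buyers, demand (in seller-price terms) shifts: Qd = 468 − 6(P + 27.5).
Solving gives Q = 279 with buyers paying 31.5 and suppliers receiving 4 (the 27.5 wedge).
Per-pack burden: buyers 12.5, suppliers 15.
Suppliers take the larger share because supply is less price-elastic here (demand slope 6 vs supply slope 5).

Suppliers bear the larger share: 15 per pack.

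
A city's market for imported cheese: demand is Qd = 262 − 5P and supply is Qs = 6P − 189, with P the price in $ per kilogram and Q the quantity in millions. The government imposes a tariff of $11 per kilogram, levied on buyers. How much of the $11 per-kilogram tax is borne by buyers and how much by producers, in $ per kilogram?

Buyers bear $6 per kilogram; producers bear $5 per kilogram.

Before the tax: set 262 − 5P = 6P − 189 → P* = $41, Q* = 57.
With the tax collected from buyers, demand (in seller-price terms) shifts: Qd = 262 − 5(P + 11).
New equilibrium: buyers pay $47, producers receive $36, Q = 27. (Wedge: Pb − Ps = 11.)
Burden on buyers: $6; on producers: $5. (They sum to $11.)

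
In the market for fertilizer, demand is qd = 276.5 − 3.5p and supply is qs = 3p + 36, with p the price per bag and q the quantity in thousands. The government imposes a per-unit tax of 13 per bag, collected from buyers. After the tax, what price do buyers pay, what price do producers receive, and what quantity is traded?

Before the tax: set 276.5 − 3.5p = 3p + 36 → p* = 37, q* = 147.
With the tax collected from buyers, demand (in seller-price terms) shifts: qd = 276.5 − 3.5(p + 13).
New equilibrium: buyers pay 43, producers receive 30, q = 126. (Wedge: pb − ps = 13.)
The less price-elastic side of the market bears the larger share of a per-unit tax.

Buyers pay 43; producers receive 30; quantity = 126.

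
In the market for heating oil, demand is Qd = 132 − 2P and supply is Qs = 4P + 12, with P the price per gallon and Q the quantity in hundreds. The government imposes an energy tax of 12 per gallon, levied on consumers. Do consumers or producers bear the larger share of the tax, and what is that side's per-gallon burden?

Consumers bear the larger share: 8 per gallon.

Without the tax, 132 − 2P = 4P + 12 gives 6P = 120, so P* = 20 and Q* = 92.
With the tax collected from consumers, demand (in seller-price terms) shifts: Qd = 132 − 2(P + 12).
New equilibrium: consumers pay 28, producers receive 16, Q = 76. (Wedge: Pb − Ps = 12.)
Per-gallon burden: consumers 8, producers 4.
Consumers take the larger share because demand is less price-elastic here (demand slope 2 vs supply slope 4).
The less price-elastic side of the market bears the larger share of a per-unit tax.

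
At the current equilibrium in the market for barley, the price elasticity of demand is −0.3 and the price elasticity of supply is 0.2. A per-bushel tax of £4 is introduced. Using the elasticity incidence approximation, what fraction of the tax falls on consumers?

Consumers' share ≈ 0.4.

Incidence ratio: consumers' share ≈ εs / (εs + |εd|) = 0.2 / (0.2 + 0.3) = 0.4.
Supply is the less elastic side, so consumers bear the smaller share.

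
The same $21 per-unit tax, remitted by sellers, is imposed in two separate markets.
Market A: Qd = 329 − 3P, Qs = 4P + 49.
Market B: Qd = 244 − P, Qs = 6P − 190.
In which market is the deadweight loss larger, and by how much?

Market A, by $189.

Market A: pre-tax P* = $40, Q* = 209; post-tax Q = 173; deadweight loss = $378.
Market B: pre-tax P* = $62, Q* = 182; post-tax Q = 164; deadweight loss = $189.
Difference: $378 vs $189 → market A is larger by $189.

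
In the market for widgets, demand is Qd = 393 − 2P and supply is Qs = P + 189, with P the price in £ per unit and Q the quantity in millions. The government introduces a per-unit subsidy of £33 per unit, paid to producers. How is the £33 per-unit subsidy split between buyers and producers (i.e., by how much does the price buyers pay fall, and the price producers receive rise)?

Without the subsidy, 393 − 2P = P + 189 gives 3P = 204, so P* = £68 and Q* = 257.
With a per-unit subsidy paid to producers, each receives P + 33 per unit sold, so supply becomes Qs = (P + 33) + 189.
New equilibrium: buyers pay £57, producers receive £90, Q = 279. (Wedge: Pb − Ps = −33.)
Gain to buyers: £11; to producers: £22. (They sum to £33.)

Buyers gain £11 per unit; producers gain £22 per unit.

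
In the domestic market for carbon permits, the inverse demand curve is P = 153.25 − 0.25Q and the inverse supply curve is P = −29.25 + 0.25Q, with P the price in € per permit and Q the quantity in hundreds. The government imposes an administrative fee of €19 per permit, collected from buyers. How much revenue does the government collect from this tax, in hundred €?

Rewrite in direct form: Qd = 613 − 4P and Qs = 4P + 117.
Before the tax: set 613 − 4P = 4P + 117 → P* = €62, Q* = 365.
With the tax collected from buyers, demand (in seller-price terms) shifts: Qd = 613 − 4(P + 19).
New equilibrium: buyers pay €71.5, producers receive €52.5, Q = 327. (Wedge: Pb − Ps = 19.)
Revenue = t · Q = 19 · 327 = €6213.

Tax revenue = €6213 hundred.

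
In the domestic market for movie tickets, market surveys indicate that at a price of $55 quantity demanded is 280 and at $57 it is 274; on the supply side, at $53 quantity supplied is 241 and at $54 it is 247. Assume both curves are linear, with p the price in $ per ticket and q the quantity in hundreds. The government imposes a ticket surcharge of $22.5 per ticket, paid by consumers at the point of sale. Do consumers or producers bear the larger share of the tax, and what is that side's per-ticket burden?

Demand slope: (274 − 280)/(57 − 55) = -3, so qd = 445 − 3p.
Supply slope: (247 − 241)/(54 − 53) = 6, so qs = 6p − 77.
Before the tax: set 445 − 3p = 6p − 77 → p* = $58, q* = 271.
With the tax collected from consumers, demand (in seller-price terms) shifts: qd = 445 − 3(p + 22.5).
New equilibrium: consumers pay $73, producers receive $50.5, q = 226. (Wedge: pb − ps = 22.5.)
Per-ticket burden: consumers $15, producers $7.5.
Consumers take the larger share because demand is less price-elastic here (demand slope 3 vs supply slope 6).
The less price-elastic side of the market bears the larger share of a per-unit tax.

Consumers bear the larger share: $15 per ticket.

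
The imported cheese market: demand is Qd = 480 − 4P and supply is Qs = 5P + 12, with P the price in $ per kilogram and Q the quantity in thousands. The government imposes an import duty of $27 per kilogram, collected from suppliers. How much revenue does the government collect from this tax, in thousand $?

Before the tax: set 480 − 4P = 5P + 12 → P* = $52, Q* = 272.
With the tax collected from suppliers, supply shifts: Qs = 5(P − 27) + 12.
New equilibrium: consumers pay $67, suppliers receive $40, Q = 212. (Wedge: Pb − Ps = 27.)
Revenue = t · Q = 27 · 212 = $5724.

Tax revenue = $5724 thousand.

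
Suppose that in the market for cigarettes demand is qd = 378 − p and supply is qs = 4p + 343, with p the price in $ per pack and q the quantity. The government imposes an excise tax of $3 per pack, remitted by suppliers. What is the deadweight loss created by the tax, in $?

Deadweight loss = $3.6.

Without the tax, 378 − p = 4p + 343 gives 5p = 35, so p* = $7 and q* = 371.
With the tax collected from suppliers, supply shifts: qs = 4(p − 3) + 343.
Solving gives q = 368.6 with buyers paying $9.4 and suppliers receiving $6.4 (the $3 wedge).
Quantity falls by |ΔQ| = |371 − 368.6| = 2.4.
DWL = ½ · t · |ΔQ| = ½ · 3 · 2.4 = $3.6.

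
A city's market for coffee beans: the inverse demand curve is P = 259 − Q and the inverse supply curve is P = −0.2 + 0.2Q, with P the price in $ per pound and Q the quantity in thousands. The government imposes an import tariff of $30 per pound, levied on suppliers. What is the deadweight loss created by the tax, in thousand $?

Deadweight loss = $375 thousand.

Rewrite in direct form: Qd = 259 − P and Qs = 5P + 1.
Before the tax: set 259 − P = 5P + 1 → P* = $43, Q* = 216.
With the tax collected from suppliers, supply shifts: Qs = 5(P − 30) + 1.
New equilibrium: buyers pay $68, suppliers receive $38, Q = 191. (Wedge: Pb − Ps = 30.)
Quantity falls by |ΔQ| = |216 − 191| = 25.
DWL = ½ · t · |ΔQ| = ½ · 30 · 25 = $375.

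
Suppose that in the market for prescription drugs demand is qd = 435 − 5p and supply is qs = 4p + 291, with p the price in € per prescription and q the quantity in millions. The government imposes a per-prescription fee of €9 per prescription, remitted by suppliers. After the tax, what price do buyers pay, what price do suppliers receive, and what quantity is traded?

Without the tax, 435 − 5p = 4p + 291 gives 9p = 144, so p* = €16 and q* = 355.
With the tax collected from suppliers, supply shifts: qs = 4(p − 9) + 291.
Solving gives q = 335 with buyers paying €20 and suppliers receiving €11 (the €9 wedge).

Buyers pay €20; suppliers receive €11; quantity = 335.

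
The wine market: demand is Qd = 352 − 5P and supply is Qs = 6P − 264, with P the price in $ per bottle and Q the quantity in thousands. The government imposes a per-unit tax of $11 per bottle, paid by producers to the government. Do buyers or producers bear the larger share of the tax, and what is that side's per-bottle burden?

Buyers bear the larger share: $6 per bottle.

Without the tax, 352 − 5P = 6P − 264 gives 11P = 616, so P* = $56 and Q* = 72.
With the tax collected from producers, supply shifts: Qs = 6(P − 11) − 264.
Solving gives Q = 42 with buyers paying $62 and producers receiving $51 (the $11 wedge).
Per-bottle burden: buyers $6, producers $5.
Buyers take the larger share because demand is less price-elastic here (demand slope 5 vs supply slope 6).
The less price-elastic side of the market bears the larger share of a per-unit tax.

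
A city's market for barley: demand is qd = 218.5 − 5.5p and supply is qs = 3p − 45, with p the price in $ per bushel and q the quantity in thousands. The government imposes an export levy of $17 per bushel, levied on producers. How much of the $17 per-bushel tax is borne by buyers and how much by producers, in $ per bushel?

Before the tax: set 218.5 − 5.5p = 3p − 45 → p* = $31, q* = 48.
With the tax collected from producers, supply shifts: qs = 3(p − 17) − 45.
New equilibrium: buyers pay $37, producers receive $20, q = 15. (Wedge: pb − ps = 17.)
Burden on buyers: $6; on producers: $11. (They sum to $17.)
The less price-elastic side of the market bears the larger share of a per-unit tax.

Buyers bear $6 per bushel; producers bear $11 per bushel.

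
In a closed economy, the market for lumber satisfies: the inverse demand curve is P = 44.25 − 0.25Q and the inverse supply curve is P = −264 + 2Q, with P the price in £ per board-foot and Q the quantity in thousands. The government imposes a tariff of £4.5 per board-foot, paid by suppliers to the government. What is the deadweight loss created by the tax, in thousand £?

Deadweight loss = £4.5 thousand.

Rewrite in direct form: Qd = 177 − 4P and Qs = 0.5P + 132.
Before the tax: set 177 − 4P = 0.5P + 132 → P* = £10, Q* = 137.
With the tax collected from suppliers, supply shifts: Qs = 0.5(P − 4.5) + 132.
Solving gives Q = 135 with buyers paying £10.5 and suppliers receiving £6 (the £4.5 wedge).
Quantity falls by |ΔQ| = |137 − 135| = 2.
DWL = ½ · t · |ΔQ| = ½ · 4.5 · 2 = £4.5.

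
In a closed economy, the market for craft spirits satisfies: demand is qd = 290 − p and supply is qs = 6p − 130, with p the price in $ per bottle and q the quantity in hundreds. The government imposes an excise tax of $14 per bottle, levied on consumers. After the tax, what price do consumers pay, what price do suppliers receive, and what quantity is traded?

Without the tax, 290 − p = 6p − 130 gives 7p = 420, so p* = $60 and q* = 230.
With the tax collected from consumers, demand (in seller-price terms) shifts: qd = 290 − (p + 14).
Solving gives q = 218 with consumers paying $72 and suppliers receiving $58 (the $14 wedge).

Consumers pay $72; suppliers receive $58; quantity = 218.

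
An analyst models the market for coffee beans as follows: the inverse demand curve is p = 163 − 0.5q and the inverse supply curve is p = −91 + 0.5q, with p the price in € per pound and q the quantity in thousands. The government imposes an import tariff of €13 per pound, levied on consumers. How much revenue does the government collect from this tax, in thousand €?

Rewrite in direct form: qd = 326 − 2p and qs = 2p + 182.
Before the tax: set 326 − 2p = 2p + 182 → p* = €36, q* = 254.
With the tax collected from consumers, demand (in seller-price terms) shifts: qd = 326 − 2(p + 13).
New equilibrium: consumers pay €42.5, suppliers receive €29.5, q = 241. (Wedge: pb − ps = 13.)
Revenue = t · Q = 13 · 241 = €3133.

Tax revenue = €3133 thousand.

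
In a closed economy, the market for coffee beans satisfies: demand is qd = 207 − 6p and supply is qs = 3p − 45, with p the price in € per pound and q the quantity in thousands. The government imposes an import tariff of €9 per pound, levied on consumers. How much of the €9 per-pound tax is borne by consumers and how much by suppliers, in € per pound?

Without the tax, 207 − 6p = 3p − 45 gives 9p = 252, so p* = €28 and q* = 39.
With the tax collected from consumers, demand (in seller-price terms) shifts: qd = 207 − 6(p + 9).
New equilibrium: consumers pay €31, suppliers receive €22, q = 21. (Wedge: pb − ps = 9.)
Burden on consumers: €3; on suppliers: €6. (They sum to €9.)

Consumers bear €3 per pound; suppliers bear €6 per pound.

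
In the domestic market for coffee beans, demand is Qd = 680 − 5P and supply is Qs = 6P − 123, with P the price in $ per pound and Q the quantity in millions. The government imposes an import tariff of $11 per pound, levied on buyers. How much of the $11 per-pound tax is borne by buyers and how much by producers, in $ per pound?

Without the tax, 680 − 5P = 6P − 123 gives 11P = 803, so P* = $73 and Q* = 315.
With the tax collected from buyers, demand (in seller-price terms) shifts: Qd = 680 − 5(P + 11).
New equilibrium: buyers pay $79, producers receive $68, Q = 285. (Wedge: Pb − Ps = 11.)
Burden on buyers: $6; on producers: $5. (They sum to $11.)
The less price-elastic side of the market bears the larger share of a per-unit tax.

Buyers bear $6 per pound; producers bear $5 per pound.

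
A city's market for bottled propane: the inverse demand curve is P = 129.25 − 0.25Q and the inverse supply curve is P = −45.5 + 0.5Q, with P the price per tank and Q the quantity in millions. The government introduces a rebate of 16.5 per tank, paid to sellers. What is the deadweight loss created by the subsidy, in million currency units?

Rewrite in direct form: Qd = 517 − 4P and Qs = 2P + 91.
Before the subsidy: set 517 − 4P = 2P + 91 → P* = 71, Q* = 233.
With a per-unit subsidy paid to sellers, each receives P + 16.5 per unit sold, so supply becomes Qs = 2(P + 16.5) + 91.
New equilibrium: buyers pay 65.5, sellers receive 82, Q = 255. (Wedge: Pb − Ps = −16.5.)
Quantity rises by |ΔQ| = |233 − 255| = 22.
DWL = ½ · t · |ΔQ| = ½ · 16.5 · 22 = 181.5.

Deadweight loss = 181.5 million.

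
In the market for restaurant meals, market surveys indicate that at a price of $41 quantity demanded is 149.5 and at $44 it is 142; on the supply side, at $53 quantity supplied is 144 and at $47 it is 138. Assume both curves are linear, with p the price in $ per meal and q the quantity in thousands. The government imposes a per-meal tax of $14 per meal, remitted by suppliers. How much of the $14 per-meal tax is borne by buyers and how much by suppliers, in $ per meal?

Buyers bear $4 per meal; suppliers bear $10 per meal.

Demand slope: (142 − 149.5)/(44 − 41) = -2.5, so qd = 252 − 2.5p.
Supply slope: (138 − 144)/(47 − 53) = 1, so qs = p + 91.
Before the tax: set 252 − 2.5p = p + 91 → p* = $46, q* = 137.
With the tax collected from suppliers, supply shifts: qs = (p − 14) + 91.
Solving gives q = 127 with buyers paying $50 and suppliers receiving $36 (the $14 wedge).
Burden on buyers: $4; on suppliers: $10. (They sum to $14.)
The less price-elastic side of the market bears the larger share of a per-unit tax.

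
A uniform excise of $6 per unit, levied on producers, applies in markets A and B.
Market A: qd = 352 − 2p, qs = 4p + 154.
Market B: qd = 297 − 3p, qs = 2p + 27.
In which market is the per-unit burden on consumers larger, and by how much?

Market A, by $1.6.

Market A: pre-tax p* = $33, q* = 286; post-tax q = 278; per-unit burden on consumers = $4.
Market B: pre-tax p* = $54, q* = 135; post-tax q = 127.8; per-unit burden on consumers = $2.4.
Difference: $4 vs $2.4 → market A is larger by $1.6.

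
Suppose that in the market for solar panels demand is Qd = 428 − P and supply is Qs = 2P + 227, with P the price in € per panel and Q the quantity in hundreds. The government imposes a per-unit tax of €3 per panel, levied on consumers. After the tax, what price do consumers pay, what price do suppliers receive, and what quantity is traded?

Before the tax: set 428 − P = 2P + 227 → P* = €67, Q* = 361.
With the tax collected from consumers, demand (in seller-price terms) shifts: Qd = 428 − (P + 3).
Solving gives Q = 359 with consumers paying €69 and suppliers receiving €66 (the €3 wedge).
The less price-elastic side of the market bears the larger share of a per-unit tax.

Consumers pay €69; suppliers receive €66; quantity = 359.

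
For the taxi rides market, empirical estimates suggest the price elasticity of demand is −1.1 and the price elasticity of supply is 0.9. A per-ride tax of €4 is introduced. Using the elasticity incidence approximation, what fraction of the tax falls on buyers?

Incidence ratio: buyers' share ≈ εs / (εs + |εd|) = 0.9 / (0.9 + 1.1) = 0.45.
Supply is the less elastic side, so buyers bear the smaller share.

Buyers' share ≈ 0.45.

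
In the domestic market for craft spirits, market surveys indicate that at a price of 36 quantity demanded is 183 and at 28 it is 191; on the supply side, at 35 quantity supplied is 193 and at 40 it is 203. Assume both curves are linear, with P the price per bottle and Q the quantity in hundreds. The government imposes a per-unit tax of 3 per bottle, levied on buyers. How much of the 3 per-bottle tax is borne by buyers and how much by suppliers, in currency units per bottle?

Demand slope: (191 − 183)/(28 − 36) = -1, so Qd = 219 − P.
Supply slope: (203 − 193)/(40 − 35) = 2, so Qs = 2P + 123.
Without the tax, 219 − P = 2P + 123 gives 3P = 96, so P* = 32 and Q* = 187.
With the tax collected from buyers, demand (in seller-price terms) shifts: Qd = 219 − (P + 3).
Solving gives Q = 185 with buyers paying 34 and suppliers receiving 31 (the 3 wedge).
Burden on buyers: 2; on suppliers: 1. (They sum to 3.)
The less price-elastic side of the market bears the larger share of a per-unit tax.

Buyers bear 2 per bottle; suppliers bear 1 per bottle.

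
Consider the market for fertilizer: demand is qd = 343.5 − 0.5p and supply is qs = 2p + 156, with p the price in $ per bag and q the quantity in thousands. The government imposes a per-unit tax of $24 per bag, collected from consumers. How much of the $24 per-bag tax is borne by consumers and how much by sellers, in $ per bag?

Before the tax: set 343.5 − 0.5p = 2p + 156 → p* = $75, q* = 306.
With the tax collected from consumers, demand (in seller-price terms) shifts: qd = 343.5 − 0.5(p + 24).
New equilibrium: consumers pay $94.2, sellers receive $70.2, q = 296.4. (Wedge: pb − ps = 24.)
Burden on consumers: $19.2; on sellers: $4.8. (They sum to $24.)
The less price-elastic side of the market bears the larger share of a per-unit tax.

Consumers bear $19.2 per bag; sellers bear $4.8 per bag.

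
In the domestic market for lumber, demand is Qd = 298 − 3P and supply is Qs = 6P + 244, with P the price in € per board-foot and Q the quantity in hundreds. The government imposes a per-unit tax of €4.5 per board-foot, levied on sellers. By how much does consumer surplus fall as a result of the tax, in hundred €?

Consumer surplus falls by €826.5 hundred.

Without the tax, 298 − 3P = 6P + 244 gives 9P = 54, so P* = €6 and Q* = 280.
With the tax collected from sellers, supply shifts: Qs = 6(P − 4.5) + 244.
New equilibrium: consumers pay €9, sellers receive €4.5, Q = 271. (Wedge: Pb − Ps = 4.5.)
ΔCS is the trapezoid between Q = 271 and Q = 280 of height €3: ½ · (280 + 271) · 3 = €826.5.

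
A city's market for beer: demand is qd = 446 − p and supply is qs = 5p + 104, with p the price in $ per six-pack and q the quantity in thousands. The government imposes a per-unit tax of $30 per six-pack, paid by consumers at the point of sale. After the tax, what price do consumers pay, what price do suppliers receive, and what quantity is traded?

Before the tax: set 446 − p = 5p + 104 → p* = $57, q* = 389.
With the tax collected from consumers, demand (in seller-price terms) shifts: qd = 446 − (p + 30).
New equilibrium: consumers pay $82, suppliers receive $52, q = 364. (Wedge: pb − ps = 30.)

Consumers pay $82; suppliers receive $52; quantity = 364.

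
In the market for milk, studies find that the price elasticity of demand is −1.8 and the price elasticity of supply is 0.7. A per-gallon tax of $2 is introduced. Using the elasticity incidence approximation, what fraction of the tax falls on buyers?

Buyers' share ≈ 0.28.

Incidence ratio: buyers' share ≈ εs / (εs + |εd|) = 0.7 / (0.7 + 1.8) = 0.28.
Supply is the less elastic side, so buyers bear the smaller share.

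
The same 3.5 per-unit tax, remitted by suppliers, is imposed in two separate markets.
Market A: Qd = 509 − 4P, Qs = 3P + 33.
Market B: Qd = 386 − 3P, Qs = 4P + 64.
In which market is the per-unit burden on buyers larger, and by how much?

Market B, by 0.5.

Market A: pre-tax P* = 68, Q* = 237; post-tax Q = 231; per-unit burden on buyers = 1.5.
Market B: pre-tax P* = 46, Q* = 248; post-tax Q = 242; per-unit burden on buyers = 2.
Difference: 1.5 vs 2 → market B is larger by 0.5.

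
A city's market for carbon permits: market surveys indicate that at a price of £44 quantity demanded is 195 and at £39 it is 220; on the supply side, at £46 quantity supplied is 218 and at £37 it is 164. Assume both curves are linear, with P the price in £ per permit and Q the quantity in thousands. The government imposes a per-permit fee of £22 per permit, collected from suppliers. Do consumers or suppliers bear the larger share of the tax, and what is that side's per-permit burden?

Demand slope: (220 − 195)/(39 − 44) = -5, so Qd = 415 − 5P.
Supply slope: (164 − 218)/(37 − 46) = 6, so Qs = 6P − 58.
Before the tax: set 415 − 5P = 6P − 58 → P* = £43, Q* = 200.
With the tax collected from suppliers, supply shifts: Qs = 6(P − 22) − 58.
Solving gives Q = 140 with consumers paying £55 and suppliers receiving £33 (the £22 wedge).
Per-permit burden: consumers £12, suppliers £10.
Consumers take the larger share because demand is less price-elastic here (demand slope 5 vs supply slope 6).
The less price-elastic side of the market bears the larger share of a per-unit tax.

Consumers bear the larger share: £12 per permit.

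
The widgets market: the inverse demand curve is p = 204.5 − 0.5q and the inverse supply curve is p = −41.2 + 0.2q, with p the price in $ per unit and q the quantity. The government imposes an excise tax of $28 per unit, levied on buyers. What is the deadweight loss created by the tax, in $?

Deadweight loss = $560.

Rewrite in direct form: qd = 409 − 2p and qs = 5p + 206.
Without the tax, 409 − 2p = 5p + 206 gives 7p = 203, so p* = $29 and q* = 351.
With the tax collected from buyers, demand (in seller-price terms) shifts: qd = 409 − 2(p + 28).
New equilibrium: buyers pay $49, producers receive $21, q = 311. (Wedge: pb − ps = 28.)
Quantity falls by |ΔQ| = |351 − 311| = 40.
DWL = ½ · t · |ΔQ| = ½ · 28 · 40 = $560.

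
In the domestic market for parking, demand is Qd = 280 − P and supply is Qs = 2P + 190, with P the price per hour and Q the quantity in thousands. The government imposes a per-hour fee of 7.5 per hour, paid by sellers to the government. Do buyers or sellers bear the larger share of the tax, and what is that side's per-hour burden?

Before the tax: set 280 − P = 2P + 190 → P* = 30, Q* = 250.
With the tax collected from sellers, supply shifts: Qs = 2(P − 7.5) + 190.
Solving gives Q = 245 with buyers paying 35 and sellers receiving 27.5 (the 7.5 wedge).
Per-hour burden: buyers 5, sellers 2.5.
Buyers take the larger share because demand is less price-elastic here (demand slope 1 vs supply slope 2).
The less price-elastic side of the market bears the larger share of a per-unit tax.

Buyers bear the larger share: 5 per hour.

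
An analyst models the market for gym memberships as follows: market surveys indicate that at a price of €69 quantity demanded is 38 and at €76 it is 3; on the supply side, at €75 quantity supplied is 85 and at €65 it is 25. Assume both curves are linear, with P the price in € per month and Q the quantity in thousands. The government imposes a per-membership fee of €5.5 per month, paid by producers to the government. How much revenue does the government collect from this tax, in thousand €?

Tax revenue = €154 thousand.

Demand slope: (3 − 38)/(76 − 69) = -5, so Qd = 383 − 5P.
Supply slope: (25 − 85)/(65 − 75) = 6, so Qs = 6P − 365.
Without the tax, 383 − 5P = 6P − 365 gives 11P = 748, so P* = €68 and Q* = 43.
With the tax collected from producers, supply shifts: Qs = 6(P − 5.5) − 365.
New equilibrium: consumers pay €71, producers receive €65.5, Q = 28. (Wedge: Pb − Ps = 5.5.)
Revenue = t · Q = 5.5 · 28 = €154.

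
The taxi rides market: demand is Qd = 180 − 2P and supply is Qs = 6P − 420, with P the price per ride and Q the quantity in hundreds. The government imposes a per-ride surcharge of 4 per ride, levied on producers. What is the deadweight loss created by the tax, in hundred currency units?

Without the tax, 180 − 2P = 6P − 420 gives 8P = 600, so P* = 75 and Q* = 30.
With the tax collected from producers, supply shifts: Qs = 6(P − 4) − 420.
New equilibrium: buyers pay 78, producers receive 74, Q = 24. (Wedge: Pb − Ps = 4.)
Quantity falls by |ΔQ| = |30 − 24| = 6.
DWL = ½ · t · |ΔQ| = ½ · 4 · 6 = 12.

Deadweight loss = 12 hundred.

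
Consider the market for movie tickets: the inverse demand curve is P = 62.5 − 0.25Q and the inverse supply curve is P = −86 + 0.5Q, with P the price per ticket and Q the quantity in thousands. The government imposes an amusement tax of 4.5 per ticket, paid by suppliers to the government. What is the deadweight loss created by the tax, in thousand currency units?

Deadweight loss = 13.5 thousand.

Rewrite in direct form: Qd = 250 − 4P and Qs = 2P + 172.
Without the tax, 250 − 4P = 2P + 172 gives 6P = 78, so P* = 13 and Q* = 198.
With the tax collected from suppliers, supply shifts: Qs = 2(P − 4.5) + 172.
New equilibrium: buyers pay 14.5, suppliers receive 10, Q = 192. (Wedge: Pb − Ps = 4.5.)
Quantity falls by |ΔQ| = |198 − 192| = 6.
DWL = ½ · t · |ΔQ| = ½ · 4.5 · 6 = 13.5.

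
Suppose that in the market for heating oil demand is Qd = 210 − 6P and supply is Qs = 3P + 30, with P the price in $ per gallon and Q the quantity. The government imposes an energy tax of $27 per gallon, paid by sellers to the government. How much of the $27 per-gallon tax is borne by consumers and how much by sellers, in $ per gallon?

Without the tax, 210 − 6P = 3P + 30 gives 9P = 180, so P* = $20 and Q* = 90.
With the tax collected from sellers, supply shifts: Qs = 3(P − 27) + 30.
Solving gives Q = 36 with consumers paying $29 and sellers receiving $2 (the $27 wedge).
Burden on consumers: $9; on sellers: $18. (They sum to $27.)
The less price-elastic side of the market bears the larger share of a per-unit tax.

Consumers bear $9 per gallon; sellers bear $18 per gallon.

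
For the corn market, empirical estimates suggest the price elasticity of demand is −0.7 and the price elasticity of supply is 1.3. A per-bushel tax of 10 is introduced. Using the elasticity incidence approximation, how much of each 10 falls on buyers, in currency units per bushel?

Incidence ratio: buyers' share ≈ εs / (εs + |εd|) = 1.3 / (1.3 + 0.7) = 0.65.
So buyers bear ≈ 0.65 × 10 = 6.5; producers bear 3.5.

Buyers bear ≈ 6.5 per bushel.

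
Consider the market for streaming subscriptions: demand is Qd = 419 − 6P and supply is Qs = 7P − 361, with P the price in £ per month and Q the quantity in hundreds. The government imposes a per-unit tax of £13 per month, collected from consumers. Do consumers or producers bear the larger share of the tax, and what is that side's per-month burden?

Consumers bear the larger share: £7 per month.

Without the tax, 419 − 6P = 7P − 361 gives 13P = 780, so P* = £60 and Q* = 59.
With the tax collected from consumers, demand (in seller-price terms) shifts: Qd = 419 − 6(P + 13).
New equilibrium: consumers pay £67, producers receive £54, Q = 17. (Wedge: Pb − Ps = 13.)
Per-month burden: consumers £7, producers £6.
Consumers take the larger share because demand is less price-elastic here (demand slope 6 vs supply slope 7).
The less price-elastic side of the market bears the larger share of a per-unit tax.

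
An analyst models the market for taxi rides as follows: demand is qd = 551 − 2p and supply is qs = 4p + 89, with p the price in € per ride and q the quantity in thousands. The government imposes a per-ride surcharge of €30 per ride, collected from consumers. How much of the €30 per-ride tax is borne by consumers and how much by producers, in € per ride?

Consumers bear €20 per ride; producers bear €10 per ride.

Without the tax, 551 − 2p = 4p + 89 gives 6p = 462, so p* = €77 and q* = 397.
With the tax collected from consumers, demand (in seller-price terms) shifts: qd = 551 − 2(p + 30).
New equilibrium: consumers pay €97, producers receive €67, q = 357. (Wedge: pb − ps = 30.)
Burden on consumers: €20; on producers: €10. (They sum to €30.)
The less price-elastic side of the market bears the larger share of a per-unit tax.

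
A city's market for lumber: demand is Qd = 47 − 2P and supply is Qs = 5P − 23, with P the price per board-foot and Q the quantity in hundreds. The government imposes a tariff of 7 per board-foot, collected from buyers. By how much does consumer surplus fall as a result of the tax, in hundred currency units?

Before the tax: set 47 − 2P = 5P − 23 → P* = 10, Q* = 27.
With the tax collected from buyers, demand (in seller-price terms) shifts: Qd = 47 − 2(P + 7).
Solving gives Q = 17 with buyers paying 15 and producers receiving 8 (the 7 wedge).
ΔCS is the trapezoid between Q = 17 and Q = 27 of height 5: ½ · (27 + 17) · 5 = 110.

Consumer surplus falls by 110 hundred.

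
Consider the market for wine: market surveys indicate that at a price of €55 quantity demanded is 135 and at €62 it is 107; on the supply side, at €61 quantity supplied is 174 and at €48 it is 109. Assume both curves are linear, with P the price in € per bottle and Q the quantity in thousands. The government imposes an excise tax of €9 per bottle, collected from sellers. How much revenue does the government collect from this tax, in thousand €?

Demand slope: (107 − 135)/(62 − 55) = -4, so Qd = 355 − 4P.
Supply slope: (109 − 174)/(48 − 61) = 5, so Qs = 5P − 131.
Before the tax: set 355 − 4P = 5P − 131 → P* = €54, Q* = 139.
With the tax collected from sellers, supply shifts: Qs = 5(P − 9) − 131.
Solving gives Q = 119 with consumers paying €59 and sellers receiving €50 (the €9 wedge).
Revenue = t · Q = 9 · 119 = €1071.

Tax revenue = €1071 thousand.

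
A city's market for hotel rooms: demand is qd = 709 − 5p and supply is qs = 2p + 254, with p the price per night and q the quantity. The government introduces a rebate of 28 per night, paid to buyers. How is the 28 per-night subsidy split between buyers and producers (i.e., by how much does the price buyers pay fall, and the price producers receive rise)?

Without the subsidy, 709 − 5p = 2p + 254 gives 7p = 455, so p* = 65 and q* = 384.
With a per-unit subsidy paid to buyers, each effectively pays p − 28, so demand becomes qd = 709 − 5(p − 28).
Solving gives q = 424 with buyers paying 57 and producers receiving 85 (the 28 wedge).
Gain to buyers: 8; to producers: 20. (They sum to 28.)

Buyers gain 8 per night; producers gain 20 per night.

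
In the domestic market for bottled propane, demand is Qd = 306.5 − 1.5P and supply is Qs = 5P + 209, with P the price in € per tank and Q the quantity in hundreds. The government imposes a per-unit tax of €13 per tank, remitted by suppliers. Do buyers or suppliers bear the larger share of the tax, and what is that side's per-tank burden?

Before the tax: set 306.5 − 1.5P = 5P + 209 → P* = €15, Q* = 284.
With the tax collected from suppliers, supply shifts: Qs = 5(P − 13) + 209.
Solving gives Q = 269 with buyers paying €25 and suppliers receiving €12 (the €13 wedge).
Per-tank burden: buyers €10, suppliers €3.
Buyers take the larger share because demand is less price-elastic here (demand slope 1.5 vs supply slope 5).

Buyers bear the larger share: €10 per tank.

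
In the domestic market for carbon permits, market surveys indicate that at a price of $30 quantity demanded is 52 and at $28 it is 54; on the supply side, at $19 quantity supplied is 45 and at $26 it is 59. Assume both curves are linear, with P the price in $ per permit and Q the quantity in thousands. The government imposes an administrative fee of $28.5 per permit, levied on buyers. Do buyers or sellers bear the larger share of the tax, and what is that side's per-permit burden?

Buyers bear the larger share: $19 per permit.

Demand slope: (54 − 52)/(28 − 30) = -1, so Qd = 82 − P.
Supply slope: (59 − 45)/(26 − 19) = 2, so Qs = 2P + 7.
Without the tax, 82 − P = 2P + 7 gives 3P = 75, so P* = $25 and Q* = 57.
With the tax collected from buyers, demand (in seller-price terms) shifts: Qd = 82 − (P + 28.5).
New equilibrium: buyers pay $44, sellers receive $15.5, Q = 38. (Wedge: Pb − Ps = 28.5.)
Per-permit burden: buyers $19, sellers $9.5.
Buyers take the larger share because demand is less price-elastic here (demand slope 1 vs supply slope 2).
The less price-elastic side of the market bears the larger share of a per-unit tax.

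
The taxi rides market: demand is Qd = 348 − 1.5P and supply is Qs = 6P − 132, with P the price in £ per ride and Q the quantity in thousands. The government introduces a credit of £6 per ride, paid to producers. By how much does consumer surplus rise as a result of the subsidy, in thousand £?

Consumer surplus rises by £1226.88 thousand.

Before the subsidy: set 348 − 1.5P = 6P − 132 → P* = £64, Q* = 252.
With a per-unit subsidy paid to producers, each receives P + 6 per unit sold, so supply becomes Qs = 6(P + 6) − 132.
Solving gives Q = 259.2 with buyers paying £59.2 and producers receiving £65.2 (the £6 wedge).
ΔCS is the trapezoid between Q = 259.2 and Q = 252 of height £4.8: ½ · (252 + 259.2) · 4.8 = £1226.88.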